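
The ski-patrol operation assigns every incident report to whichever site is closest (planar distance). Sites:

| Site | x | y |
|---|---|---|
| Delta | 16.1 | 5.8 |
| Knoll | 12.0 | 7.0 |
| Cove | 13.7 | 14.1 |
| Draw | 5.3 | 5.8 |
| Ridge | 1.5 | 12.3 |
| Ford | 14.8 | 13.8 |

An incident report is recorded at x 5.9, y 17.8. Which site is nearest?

Squared distances to each site:
Delta: 248.040; Knoll: 153.850; Cove: 74.530; Draw: 144.360; Ridge: 49.610; Ford: 95.210.
Minimum at Ridge.

Ridge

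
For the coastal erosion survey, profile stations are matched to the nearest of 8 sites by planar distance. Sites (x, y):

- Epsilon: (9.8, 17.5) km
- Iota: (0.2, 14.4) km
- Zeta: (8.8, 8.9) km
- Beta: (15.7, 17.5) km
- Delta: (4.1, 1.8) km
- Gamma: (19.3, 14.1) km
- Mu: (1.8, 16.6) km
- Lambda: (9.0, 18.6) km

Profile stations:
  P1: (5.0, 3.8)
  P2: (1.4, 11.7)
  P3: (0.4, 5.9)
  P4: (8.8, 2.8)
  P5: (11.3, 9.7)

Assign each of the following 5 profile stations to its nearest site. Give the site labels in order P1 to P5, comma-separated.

Delta, Iota, Delta, Delta, Zeta

P1 → Delta (d²=4.81)
P2 → Iota (d²=8.73)
P3 → Delta (d²=30.50)
P4 → Delta (d²=23.09)
P5 → Zeta (d²=6.89)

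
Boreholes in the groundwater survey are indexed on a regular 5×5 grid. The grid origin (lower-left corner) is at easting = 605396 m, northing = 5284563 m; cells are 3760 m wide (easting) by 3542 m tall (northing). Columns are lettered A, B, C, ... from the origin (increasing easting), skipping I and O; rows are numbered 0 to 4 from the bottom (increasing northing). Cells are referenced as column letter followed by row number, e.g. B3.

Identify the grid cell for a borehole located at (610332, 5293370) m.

B2

Column index: ⌊(610332 − 605396) / 3760⌋ = ⌊1.313⌋ = 1 → column B
Row offset from origin: ⌊(5293370 − 5284563) / 3542⌋ = ⌊2.486⌋ = 2 → row 2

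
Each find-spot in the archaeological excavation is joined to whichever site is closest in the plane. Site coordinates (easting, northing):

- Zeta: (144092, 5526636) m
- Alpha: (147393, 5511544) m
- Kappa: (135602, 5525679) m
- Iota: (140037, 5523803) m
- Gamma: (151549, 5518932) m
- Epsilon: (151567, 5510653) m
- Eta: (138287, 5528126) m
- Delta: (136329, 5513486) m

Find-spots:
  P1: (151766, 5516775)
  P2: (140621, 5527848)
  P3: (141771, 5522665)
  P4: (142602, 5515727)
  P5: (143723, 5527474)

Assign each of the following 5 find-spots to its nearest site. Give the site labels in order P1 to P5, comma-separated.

P1 → Gamma (d²=4699738.00)
P2 → Eta (d²=5524840.00)
P3 → Iota (d²=4301800.00)
P4 → Alpha (d²=40451170.00)
P5 → Zeta (d²=838405.00)

Gamma, Eta, Iota, Alpha, Zeta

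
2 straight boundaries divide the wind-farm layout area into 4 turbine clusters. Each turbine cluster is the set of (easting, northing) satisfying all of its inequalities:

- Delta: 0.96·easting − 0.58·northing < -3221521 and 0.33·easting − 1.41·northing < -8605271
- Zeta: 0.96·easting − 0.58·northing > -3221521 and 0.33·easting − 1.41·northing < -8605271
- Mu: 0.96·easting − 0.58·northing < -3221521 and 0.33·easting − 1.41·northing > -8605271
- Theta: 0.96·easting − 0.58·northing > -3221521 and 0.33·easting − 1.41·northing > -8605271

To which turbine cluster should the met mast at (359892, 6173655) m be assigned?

Mu

0.96·359892 − 0.58·6173655 = -3235223.580, which is < -3221521
0.33·359892 − 1.41·6173655 = -8586089.190, which is > -8605271
This sign pattern matches Mu.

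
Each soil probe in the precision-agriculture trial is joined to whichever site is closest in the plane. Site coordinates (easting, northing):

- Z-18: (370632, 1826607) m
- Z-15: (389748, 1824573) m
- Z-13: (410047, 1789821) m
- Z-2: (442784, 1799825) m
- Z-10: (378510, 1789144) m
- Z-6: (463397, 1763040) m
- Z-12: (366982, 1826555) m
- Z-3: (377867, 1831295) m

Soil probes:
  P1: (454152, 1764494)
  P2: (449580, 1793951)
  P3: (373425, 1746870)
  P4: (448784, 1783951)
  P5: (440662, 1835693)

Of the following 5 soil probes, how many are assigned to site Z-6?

1

P1 → Z-6
P2 → Z-2
P3 → Z-10
P4 → Z-2
P5 → Z-2
1 of the 5 goes to Z-6.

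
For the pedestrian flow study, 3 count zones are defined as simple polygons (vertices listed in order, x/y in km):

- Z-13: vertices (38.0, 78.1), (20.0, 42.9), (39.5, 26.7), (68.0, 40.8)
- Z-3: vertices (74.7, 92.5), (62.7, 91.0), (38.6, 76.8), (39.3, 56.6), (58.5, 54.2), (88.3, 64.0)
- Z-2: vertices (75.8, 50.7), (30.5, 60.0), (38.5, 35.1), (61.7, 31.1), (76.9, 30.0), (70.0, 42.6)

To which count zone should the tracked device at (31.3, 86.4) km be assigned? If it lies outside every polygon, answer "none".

none

Cast a ray rightward from (31.3, 86.4). For each polygon, the edges (by vertex number in listed order) whose endpoints lie on opposite sides of y = 86.4, where each meets that height, and whether that is right or left of the point:
Z-13: no edge straddles that height → 0 crossings.
Z-3: 2–3 at x≈54.89 (right), 6–1 at x≈77.61 (right) → 2 crossings.
Z-2: no edge straddles that height → 0 crossings.
All counts are even, so the point lies outside every listed polygon.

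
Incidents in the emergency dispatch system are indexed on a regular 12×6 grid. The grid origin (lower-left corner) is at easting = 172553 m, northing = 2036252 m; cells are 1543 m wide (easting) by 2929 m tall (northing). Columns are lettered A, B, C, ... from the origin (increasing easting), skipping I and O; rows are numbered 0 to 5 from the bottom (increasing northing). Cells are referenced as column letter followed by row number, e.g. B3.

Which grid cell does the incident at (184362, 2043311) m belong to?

H2

Column index: ⌊(184362 − 172553) / 1543⌋ = ⌊7.653⌋ = 7 → column H
Row offset from origin: ⌊(2043311 − 2036252) / 2929⌋ = ⌊2.410⌋ = 2 → row 2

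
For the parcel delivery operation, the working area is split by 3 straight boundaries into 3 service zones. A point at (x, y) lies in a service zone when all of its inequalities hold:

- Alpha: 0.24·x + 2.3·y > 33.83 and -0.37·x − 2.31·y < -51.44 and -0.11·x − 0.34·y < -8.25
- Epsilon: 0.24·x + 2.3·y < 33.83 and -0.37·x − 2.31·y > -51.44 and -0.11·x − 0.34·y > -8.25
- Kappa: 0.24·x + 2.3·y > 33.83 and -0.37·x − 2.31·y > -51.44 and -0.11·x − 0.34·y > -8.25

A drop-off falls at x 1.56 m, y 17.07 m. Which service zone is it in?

0.24·1.56 + 2.3·17.07 = 39.635, which is > 33.83
-0.37·1.56 − 2.31·17.07 = -40.009, which is > -51.44
-0.11·1.56 − 0.34·17.07 = -5.975, which is > -8.25
This sign pattern matches Kappa.

Kappa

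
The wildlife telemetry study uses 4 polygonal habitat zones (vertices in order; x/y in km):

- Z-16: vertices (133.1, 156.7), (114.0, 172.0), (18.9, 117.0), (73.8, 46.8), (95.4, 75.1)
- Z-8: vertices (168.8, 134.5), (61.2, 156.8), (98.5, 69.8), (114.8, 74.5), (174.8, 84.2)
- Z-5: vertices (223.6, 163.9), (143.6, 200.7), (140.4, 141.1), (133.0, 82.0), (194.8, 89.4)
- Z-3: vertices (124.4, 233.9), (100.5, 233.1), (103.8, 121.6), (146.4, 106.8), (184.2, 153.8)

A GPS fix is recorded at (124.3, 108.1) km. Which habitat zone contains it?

Z-8

Cast a ray rightward from (124.3, 108.1). For each polygon, the edges (by vertex number in listed order) whose endpoints lie on opposite sides of y = 108.1, where each meets that height, and whether that is right or left of the point:
Z-16: 3–4 at x≈25.86 (left), 5–1 at x≈110.65 (left) → 0 crossings.
Z-8: 2–3 at x≈82.08 (left), 5–1 at x≈171.95 (right) → 1 crossing.
Z-5: 3–4 at x≈136.27 (right), 5–1 at x≈202.03 (right) → 2 crossings.
Z-3: 3–4 at x≈142.66 (right), 4–5 at x≈147.45 (right) → 2 crossings.
Only Z-8 has an odd count, so the point is inside Z-8.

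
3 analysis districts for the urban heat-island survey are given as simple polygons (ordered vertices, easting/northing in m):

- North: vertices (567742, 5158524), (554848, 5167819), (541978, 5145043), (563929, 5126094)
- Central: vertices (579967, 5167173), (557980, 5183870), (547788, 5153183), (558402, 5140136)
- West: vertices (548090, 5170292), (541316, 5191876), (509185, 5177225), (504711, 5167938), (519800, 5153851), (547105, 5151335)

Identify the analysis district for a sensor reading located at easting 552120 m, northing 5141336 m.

North

Cast a ray rightward from (552120, 5141336). For each polygon, the edges (by vertex number in listed order) whose endpoints lie on opposite sides of northing = 5141336, where each meets that height, and whether that is right or left of the point:
North: 3–4 at easting≈546272.3 (left), 4–1 at easting≈565721.1 (right) → 1 crossing.
Central: 3–4 at easting≈557425.8 (right), 4–1 at easting≈559359.1 (right) → 2 crossings.
West: no edge straddles that height → 0 crossings.
Only North has an odd count, so the point is inside North.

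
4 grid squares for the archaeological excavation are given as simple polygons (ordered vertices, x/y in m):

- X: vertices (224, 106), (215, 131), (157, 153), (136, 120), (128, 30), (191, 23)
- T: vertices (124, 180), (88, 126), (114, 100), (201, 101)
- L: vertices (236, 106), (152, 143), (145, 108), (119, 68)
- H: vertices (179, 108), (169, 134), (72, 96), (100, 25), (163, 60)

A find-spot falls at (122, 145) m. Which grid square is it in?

Cast a ray rightward from (122, 145). For each polygon, the edges (by vertex number in listed order) whose endpoints lie on opposite sides of y = 145, where each meets that height, and whether that is right or left of the point:
X: 2–3 at x≈178.1 (right), 3–4 at x≈151.9 (right) → 2 crossings.
T: 1–2 at x≈100.7 (left), 4–1 at x≈158.1 (right) → 1 crossing.
L: no edge straddles that height → 0 crossings.
H: no edge straddles that height → 0 crossings.
Only T has an odd count, so the point is inside T.

T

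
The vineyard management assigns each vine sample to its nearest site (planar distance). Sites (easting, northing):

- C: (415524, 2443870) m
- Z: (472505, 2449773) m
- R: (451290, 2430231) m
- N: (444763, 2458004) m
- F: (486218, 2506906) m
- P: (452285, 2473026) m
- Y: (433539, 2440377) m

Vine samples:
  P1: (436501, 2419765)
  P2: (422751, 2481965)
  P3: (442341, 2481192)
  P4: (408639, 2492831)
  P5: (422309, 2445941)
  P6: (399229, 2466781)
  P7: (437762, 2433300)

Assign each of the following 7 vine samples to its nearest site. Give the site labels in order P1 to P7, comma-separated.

R, P, P, P, C, C, Y

P1 → R (d²=328251677.00)
P2 → P (d²=952162877.00)
P3 → P (d²=165566692.00)
P4 → P (d²=2297211341.00)
P5 → C (d²=50325266.00)
P6 → C (d²=790440946.00)
P7 → Y (d²=67917658.00)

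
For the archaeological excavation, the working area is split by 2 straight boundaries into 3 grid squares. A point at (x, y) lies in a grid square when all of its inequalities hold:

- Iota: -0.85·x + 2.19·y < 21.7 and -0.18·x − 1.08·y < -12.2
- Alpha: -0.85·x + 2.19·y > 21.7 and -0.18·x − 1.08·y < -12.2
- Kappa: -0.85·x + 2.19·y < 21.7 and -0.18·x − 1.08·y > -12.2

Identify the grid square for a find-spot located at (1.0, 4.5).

-0.85·1.0 + 2.19·4.5 = 9.005, which is < 21.7
-0.18·1.0 − 1.08·4.5 = -5.040, which is > -12.2
This sign pattern matches Kappa.

Kappa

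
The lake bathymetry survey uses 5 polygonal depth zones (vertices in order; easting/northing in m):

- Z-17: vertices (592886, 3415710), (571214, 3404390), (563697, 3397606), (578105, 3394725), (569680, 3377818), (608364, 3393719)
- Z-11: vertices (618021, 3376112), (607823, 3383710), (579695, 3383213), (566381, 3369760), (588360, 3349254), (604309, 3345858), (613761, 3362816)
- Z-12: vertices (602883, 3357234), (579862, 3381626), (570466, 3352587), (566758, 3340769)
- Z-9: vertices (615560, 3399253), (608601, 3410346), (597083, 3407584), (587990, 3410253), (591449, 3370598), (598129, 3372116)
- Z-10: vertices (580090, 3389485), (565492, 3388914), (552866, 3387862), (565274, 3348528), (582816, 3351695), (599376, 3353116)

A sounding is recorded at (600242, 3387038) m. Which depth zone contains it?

Cast a ray rightward from (600242, 3387038). For each polygon, the edges (by vertex number in listed order) whose endpoints lie on opposite sides of northing = 3387038, where each meets that height, and whether that is right or left of the point:
Z-17: 4–5 at easting≈574274.5 (left), 5–6 at easting≈592110.4 (left) → 0 crossings.
Z-11: no edge straddles that height → 0 crossings.
Z-12: no edge straddles that height → 0 crossings.
Z-9: 4–5 at easting≈590015.0 (left), 6–1 at easting≈607713.9 (right) → 1 crossing.
Z-10: 3–4 at easting≈553125.9 (left), 6–1 at easting≈581387.6 (left) → 0 crossings.
Only Z-9 has an odd count, so the point is inside Z-9.

Z-9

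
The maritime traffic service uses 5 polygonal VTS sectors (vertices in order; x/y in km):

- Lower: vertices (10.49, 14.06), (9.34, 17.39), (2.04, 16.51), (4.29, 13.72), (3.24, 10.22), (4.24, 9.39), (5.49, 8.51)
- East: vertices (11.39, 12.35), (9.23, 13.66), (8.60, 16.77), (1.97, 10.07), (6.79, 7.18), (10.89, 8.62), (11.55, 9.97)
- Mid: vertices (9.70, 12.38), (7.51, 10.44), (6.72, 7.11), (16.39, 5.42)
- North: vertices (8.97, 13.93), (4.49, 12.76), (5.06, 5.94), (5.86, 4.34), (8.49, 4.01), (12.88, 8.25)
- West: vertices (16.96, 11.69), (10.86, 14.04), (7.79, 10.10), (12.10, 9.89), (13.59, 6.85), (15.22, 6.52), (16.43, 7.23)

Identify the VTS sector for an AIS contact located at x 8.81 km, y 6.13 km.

North

Cast a ray rightward from (8.81, 6.13). For each polygon, the edges (by vertex number in listed order) whose endpoints lie on opposite sides of y = 6.13, where each meets that height, and whether that is right or left of the point:
Lower: no edge straddles that height → 0 crossings.
East: no edge straddles that height → 0 crossings.
Mid: 3–4 at x≈12.327 (right), 4–1 at x≈15.708 (right) → 2 crossings.
North: 2–3 at x≈5.044 (left), 5–6 at x≈10.685 (right) → 1 crossing.
West: no edge straddles that height → 0 crossings.
Only North has an odd count, so the point is inside North.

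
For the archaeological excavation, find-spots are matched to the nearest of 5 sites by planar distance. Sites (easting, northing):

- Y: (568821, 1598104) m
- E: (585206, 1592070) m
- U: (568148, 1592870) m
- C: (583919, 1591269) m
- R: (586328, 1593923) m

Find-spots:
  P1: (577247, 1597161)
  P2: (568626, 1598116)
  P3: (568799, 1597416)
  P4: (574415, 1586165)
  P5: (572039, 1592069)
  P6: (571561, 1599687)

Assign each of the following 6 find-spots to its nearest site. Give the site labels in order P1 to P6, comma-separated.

Y, Y, Y, U, U, Y

P1 → Y (d²=71886725.00)
P2 → Y (d²=38169.00)
P3 → Y (d²=473828.00)
P4 → U (d²=84232314.00)
P5 → U (d²=15781482.00)
P6 → Y (d²=10013489.00)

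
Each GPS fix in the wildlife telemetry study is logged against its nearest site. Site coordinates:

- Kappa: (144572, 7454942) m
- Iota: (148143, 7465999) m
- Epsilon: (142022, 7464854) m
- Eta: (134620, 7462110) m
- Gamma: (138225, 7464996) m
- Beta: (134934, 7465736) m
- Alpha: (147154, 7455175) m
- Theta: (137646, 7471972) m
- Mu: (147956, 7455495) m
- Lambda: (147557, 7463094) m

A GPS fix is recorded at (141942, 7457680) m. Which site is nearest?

Squared distances to each site:
Kappa: 14413544.000; Iota: 107658162.000; Epsilon: 51472676.000; Eta: 73236584.000; Gamma: 67339945.000; Beta: 114011200.000; Alpha: 33439969.000; Theta: 222716880.000; Mu: 40942421.000; Lambda: 60839621.000.
Minimum at Kappa.

Kappa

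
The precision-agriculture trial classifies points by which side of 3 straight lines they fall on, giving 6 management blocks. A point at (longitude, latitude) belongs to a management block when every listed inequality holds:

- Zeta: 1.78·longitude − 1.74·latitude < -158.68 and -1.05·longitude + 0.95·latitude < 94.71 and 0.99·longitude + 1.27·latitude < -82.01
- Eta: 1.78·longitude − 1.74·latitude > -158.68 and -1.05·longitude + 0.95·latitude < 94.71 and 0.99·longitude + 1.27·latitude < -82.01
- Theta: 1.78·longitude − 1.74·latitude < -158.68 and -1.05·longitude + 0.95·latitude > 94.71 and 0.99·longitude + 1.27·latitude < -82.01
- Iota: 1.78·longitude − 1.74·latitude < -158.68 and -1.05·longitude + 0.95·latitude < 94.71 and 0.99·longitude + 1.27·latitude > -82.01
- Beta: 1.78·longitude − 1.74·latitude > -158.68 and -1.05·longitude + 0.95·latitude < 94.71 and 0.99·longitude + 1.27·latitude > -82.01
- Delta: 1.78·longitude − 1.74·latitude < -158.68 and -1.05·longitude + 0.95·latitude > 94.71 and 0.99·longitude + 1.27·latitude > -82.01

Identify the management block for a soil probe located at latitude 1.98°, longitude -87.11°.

1.78·-87.11 − 1.74·1.98 = -158.501, which is > -158.68
-1.05·-87.11 + 0.95·1.98 = 93.347, which is < 94.71
0.99·-87.11 + 1.27·1.98 = -83.724, which is < -82.01
This sign pattern matches Eta.

Eta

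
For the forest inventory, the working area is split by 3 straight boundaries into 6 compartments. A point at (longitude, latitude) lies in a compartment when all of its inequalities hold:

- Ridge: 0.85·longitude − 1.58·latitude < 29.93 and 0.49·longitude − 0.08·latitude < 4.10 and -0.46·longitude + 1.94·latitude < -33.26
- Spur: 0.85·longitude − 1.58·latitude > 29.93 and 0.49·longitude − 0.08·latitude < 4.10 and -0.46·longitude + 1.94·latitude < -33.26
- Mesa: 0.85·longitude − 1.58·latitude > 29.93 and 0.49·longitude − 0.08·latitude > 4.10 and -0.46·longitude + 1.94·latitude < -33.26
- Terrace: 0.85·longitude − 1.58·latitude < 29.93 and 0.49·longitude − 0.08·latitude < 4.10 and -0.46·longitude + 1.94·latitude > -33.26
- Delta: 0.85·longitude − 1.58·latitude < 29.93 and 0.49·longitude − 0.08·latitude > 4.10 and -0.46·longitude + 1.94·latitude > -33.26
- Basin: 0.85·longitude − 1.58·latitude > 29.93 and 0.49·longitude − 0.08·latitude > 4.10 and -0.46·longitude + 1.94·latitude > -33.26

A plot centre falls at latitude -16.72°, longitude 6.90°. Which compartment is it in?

0.85·6.90 − 1.58·-16.72 = 32.283, which is > 29.93
0.49·6.90 − 0.08·-16.72 = 4.719, which is > 4.10
-0.46·6.90 + 1.94·-16.72 = -35.611, which is < -33.26
This sign pattern matches Mesa.

Mesa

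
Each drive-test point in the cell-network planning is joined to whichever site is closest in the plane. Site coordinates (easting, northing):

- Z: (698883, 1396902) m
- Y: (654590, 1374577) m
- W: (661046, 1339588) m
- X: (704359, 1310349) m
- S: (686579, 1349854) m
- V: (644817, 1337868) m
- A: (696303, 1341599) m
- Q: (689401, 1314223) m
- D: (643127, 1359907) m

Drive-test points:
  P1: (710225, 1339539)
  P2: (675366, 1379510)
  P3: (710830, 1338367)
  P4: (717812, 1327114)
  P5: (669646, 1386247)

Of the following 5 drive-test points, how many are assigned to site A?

P1 → A
P2 → Y
P3 → A
P4 → X
P5 → Y
2 of the 5 go to A.

2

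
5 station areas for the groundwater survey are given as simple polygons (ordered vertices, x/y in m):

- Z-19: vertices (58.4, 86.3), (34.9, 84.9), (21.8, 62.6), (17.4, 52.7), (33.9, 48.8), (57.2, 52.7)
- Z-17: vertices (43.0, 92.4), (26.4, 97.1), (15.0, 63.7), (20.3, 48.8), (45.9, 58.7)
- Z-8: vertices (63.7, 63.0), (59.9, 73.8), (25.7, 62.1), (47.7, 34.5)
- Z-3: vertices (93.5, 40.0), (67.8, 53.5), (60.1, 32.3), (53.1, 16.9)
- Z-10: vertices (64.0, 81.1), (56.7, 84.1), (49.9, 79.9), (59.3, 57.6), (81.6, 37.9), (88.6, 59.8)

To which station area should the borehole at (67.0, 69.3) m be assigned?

Cast a ray rightward from (67.0, 69.3). For each polygon, the edges (by vertex number in listed order) whose endpoints lie on opposite sides of y = 69.3, where each meets that height, and whether that is right or left of the point:
Z-19: 2–3 at x≈25.74 (left), 6–1 at x≈57.79 (left) → 0 crossings.
Z-17: 2–3 at x≈16.91 (left), 5–1 at x≈44.99 (left) → 0 crossings.
Z-8: 1–2 at x≈61.48 (left), 2–3 at x≈46.75 (left) → 0 crossings.
Z-3: no edge straddles that height → 0 crossings.
Z-10: 3–4 at x≈54.37 (left), 6–1 at x≈77.63 (right) → 1 crossing.
Only Z-10 has an odd count, so the point is inside Z-10.

Z-10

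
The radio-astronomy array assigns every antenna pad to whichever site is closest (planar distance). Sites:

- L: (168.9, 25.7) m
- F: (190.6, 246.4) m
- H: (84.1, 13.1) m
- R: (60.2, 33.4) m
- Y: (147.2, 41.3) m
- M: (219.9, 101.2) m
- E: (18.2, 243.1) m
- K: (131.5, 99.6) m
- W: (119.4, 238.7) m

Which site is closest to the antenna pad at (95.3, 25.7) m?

H

Squared distances to each site:
L: 5416.960; F: 57790.580; H: 284.200; R: 1291.300; Y: 2936.970; M: 21225.410; E: 53207.170; K: 6771.650; W: 45949.810.
Minimum at H.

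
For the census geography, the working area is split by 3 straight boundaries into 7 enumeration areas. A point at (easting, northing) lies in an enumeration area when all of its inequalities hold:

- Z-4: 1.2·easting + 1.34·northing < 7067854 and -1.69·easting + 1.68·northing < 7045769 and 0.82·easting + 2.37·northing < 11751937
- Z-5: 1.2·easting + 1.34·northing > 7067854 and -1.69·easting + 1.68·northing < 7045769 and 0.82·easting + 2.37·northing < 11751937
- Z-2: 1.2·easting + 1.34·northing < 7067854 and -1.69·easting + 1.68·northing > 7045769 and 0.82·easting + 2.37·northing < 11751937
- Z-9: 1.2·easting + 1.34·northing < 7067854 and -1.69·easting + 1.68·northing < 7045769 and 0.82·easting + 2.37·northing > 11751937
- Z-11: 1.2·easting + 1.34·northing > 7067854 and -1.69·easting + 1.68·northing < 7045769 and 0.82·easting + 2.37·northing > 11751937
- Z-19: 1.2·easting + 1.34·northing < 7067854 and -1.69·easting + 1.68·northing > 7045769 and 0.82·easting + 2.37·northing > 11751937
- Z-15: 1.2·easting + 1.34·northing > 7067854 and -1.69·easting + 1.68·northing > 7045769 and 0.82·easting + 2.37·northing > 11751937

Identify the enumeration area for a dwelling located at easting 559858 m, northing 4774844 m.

1.2·559858 + 1.34·4774844 = 7070120.560, which is > 7067854
-1.69·559858 + 1.68·4774844 = 7075577.900, which is > 7045769
0.82·559858 + 2.37·4774844 = 11775463.840, which is > 11751937
This sign pattern matches Z-15.

Z-15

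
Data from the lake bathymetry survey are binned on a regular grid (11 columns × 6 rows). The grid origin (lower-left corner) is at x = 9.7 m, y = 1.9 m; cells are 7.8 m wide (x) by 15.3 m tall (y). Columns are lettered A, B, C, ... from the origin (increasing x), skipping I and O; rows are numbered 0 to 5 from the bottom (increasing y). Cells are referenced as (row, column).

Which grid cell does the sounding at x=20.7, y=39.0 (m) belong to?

(2, B)

Column index: ⌊(20.7 − 9.7) / 7.8⌋ = ⌊1.410⌋ = 1 → column B
Row offset from origin: ⌊(39.0 − 1.9) / 15.3⌋ = ⌊2.425⌋ = 2 → row 2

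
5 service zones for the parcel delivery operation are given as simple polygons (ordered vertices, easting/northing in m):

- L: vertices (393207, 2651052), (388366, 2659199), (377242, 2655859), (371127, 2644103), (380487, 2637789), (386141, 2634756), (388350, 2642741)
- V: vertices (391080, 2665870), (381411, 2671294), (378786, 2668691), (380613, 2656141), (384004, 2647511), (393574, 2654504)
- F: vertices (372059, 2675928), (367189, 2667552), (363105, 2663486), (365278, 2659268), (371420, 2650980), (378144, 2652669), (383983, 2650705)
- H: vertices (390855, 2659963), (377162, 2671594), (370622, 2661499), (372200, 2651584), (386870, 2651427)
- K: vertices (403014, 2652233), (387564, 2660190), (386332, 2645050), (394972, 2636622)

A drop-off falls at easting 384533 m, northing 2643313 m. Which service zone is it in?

Cast a ray rightward from (384533, 2643313). For each polygon, the edges (by vertex number in listed order) whose endpoints lie on opposite sides of northing = 2643313, where each meets that height, and whether that is right or left of the point:
L: 4–5 at easting≈372298.1 (left), 7–1 at easting≈388684.3 (right) → 1 crossing.
V: no edge straddles that height → 0 crossings.
F: no edge straddles that height → 0 crossings.
H: no edge straddles that height → 0 crossings.
K: 3–4 at easting≈388112.7 (right), 4–1 at easting≈398418.9 (right) → 2 crossings.
Only L has an odd count, so the point is inside L.

L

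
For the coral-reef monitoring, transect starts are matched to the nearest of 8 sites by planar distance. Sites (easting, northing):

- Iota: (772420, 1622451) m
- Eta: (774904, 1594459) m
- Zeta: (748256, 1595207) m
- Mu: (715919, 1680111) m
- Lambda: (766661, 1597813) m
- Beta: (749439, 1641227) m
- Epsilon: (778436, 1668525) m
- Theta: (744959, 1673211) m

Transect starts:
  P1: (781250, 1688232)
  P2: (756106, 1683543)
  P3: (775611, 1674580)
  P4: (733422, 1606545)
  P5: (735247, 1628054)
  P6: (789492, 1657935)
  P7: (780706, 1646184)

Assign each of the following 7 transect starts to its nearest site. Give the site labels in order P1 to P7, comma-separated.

P1 → Epsilon (d²=396284445.00)
P2 → Theta (d²=231005833.00)
P3 → Epsilon (d²=44643650.00)
P4 → Zeta (d²=348597800.00)
P5 → Beta (d²=374940793.00)
P6 → Epsilon (d²=234383236.00)
P7 → Epsilon (d²=504273181.00)

Epsilon, Theta, Epsilon, Zeta, Beta, Epsilon, Epsilon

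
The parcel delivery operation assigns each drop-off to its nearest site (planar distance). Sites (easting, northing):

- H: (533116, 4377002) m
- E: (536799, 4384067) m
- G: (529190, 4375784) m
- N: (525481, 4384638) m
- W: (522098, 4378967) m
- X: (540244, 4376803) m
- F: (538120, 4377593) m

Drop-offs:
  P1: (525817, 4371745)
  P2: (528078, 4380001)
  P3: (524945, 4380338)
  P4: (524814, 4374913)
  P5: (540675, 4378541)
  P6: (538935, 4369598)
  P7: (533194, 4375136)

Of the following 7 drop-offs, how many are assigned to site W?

1

P1 → G
P2 → G
P3 → W
P4 → G
P5 → X
P6 → X
P7 → H
1 of the 7 goes to W.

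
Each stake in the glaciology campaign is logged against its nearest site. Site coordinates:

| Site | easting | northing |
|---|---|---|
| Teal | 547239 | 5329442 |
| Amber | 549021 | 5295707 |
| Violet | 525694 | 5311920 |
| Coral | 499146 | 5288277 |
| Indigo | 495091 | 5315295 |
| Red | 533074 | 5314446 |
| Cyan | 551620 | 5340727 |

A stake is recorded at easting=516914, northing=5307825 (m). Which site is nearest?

Violet

Squared distances to each site:
Teal: 1386900314.000; Amber: 1177705373.000; Violet: 93857425.000; Coral: 697826128.000; Indigo: 532044229.000; Red: 304983241.000; Cyan: 2287048040.000.
Minimum at Violet.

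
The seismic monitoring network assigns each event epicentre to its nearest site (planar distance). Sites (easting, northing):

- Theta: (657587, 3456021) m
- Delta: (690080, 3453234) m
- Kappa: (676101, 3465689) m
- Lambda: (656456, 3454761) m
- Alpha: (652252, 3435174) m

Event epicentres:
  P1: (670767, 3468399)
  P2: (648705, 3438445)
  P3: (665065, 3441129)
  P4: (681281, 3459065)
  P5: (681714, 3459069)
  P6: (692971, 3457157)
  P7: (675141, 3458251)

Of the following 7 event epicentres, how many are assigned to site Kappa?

4

P1 → Kappa
P2 → Alpha
P3 → Alpha
P4 → Kappa
P5 → Kappa
P6 → Delta
P7 → Kappa
4 of the 7 go to Kappa.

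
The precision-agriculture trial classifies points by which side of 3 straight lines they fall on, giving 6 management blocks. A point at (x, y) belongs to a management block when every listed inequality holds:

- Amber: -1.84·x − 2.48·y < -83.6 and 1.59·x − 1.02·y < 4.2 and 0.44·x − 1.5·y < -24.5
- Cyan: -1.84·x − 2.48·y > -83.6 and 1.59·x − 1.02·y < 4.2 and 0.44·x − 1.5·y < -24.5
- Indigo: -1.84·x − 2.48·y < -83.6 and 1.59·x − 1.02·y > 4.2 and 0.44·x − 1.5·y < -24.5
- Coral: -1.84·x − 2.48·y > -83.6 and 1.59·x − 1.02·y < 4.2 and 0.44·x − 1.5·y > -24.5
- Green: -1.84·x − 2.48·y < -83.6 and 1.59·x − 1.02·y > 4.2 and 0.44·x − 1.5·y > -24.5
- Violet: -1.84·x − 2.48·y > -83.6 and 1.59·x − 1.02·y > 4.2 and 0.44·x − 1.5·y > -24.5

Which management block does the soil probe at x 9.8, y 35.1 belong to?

Amber

-1.84·9.8 − 2.48·35.1 = -105.080, which is < -83.6
1.59·9.8 − 1.02·35.1 = -20.220, which is < 4.2
0.44·9.8 − 1.5·35.1 = -48.338, which is < -24.5
This sign pattern matches Amber.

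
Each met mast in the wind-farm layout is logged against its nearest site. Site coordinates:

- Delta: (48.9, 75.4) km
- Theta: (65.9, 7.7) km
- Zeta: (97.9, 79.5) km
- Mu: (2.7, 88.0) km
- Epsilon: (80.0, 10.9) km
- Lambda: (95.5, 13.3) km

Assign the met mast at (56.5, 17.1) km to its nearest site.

Theta

Squared distances to each site:
Delta: 3456.650; Theta: 176.720; Zeta: 5607.720; Mu: 7921.250; Epsilon: 590.690; Lambda: 1535.440.
Minimum at Theta.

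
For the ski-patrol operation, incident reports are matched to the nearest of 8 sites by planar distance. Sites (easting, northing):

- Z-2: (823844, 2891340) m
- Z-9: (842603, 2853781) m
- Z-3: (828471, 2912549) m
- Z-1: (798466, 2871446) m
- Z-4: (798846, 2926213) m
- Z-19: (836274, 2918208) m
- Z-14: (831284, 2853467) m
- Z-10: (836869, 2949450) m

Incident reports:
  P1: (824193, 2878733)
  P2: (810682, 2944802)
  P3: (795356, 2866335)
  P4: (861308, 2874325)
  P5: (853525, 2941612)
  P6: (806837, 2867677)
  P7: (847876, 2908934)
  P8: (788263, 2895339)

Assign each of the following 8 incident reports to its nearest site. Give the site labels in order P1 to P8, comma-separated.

P1 → Z-2 (d²=159058250.00)
P2 → Z-4 (d²=485641817.00)
P3 → Z-1 (d²=35794421.00)
P4 → Z-9 (d²=771932961.00)
P5 → Z-10 (d²=338856580.00)
P6 → Z-1 (d²=84279002.00)
P7 → Z-19 (d²=220613480.00)
P8 → Z-1 (d²=674976658.00)

Z-2, Z-4, Z-1, Z-9, Z-10, Z-1, Z-19, Z-1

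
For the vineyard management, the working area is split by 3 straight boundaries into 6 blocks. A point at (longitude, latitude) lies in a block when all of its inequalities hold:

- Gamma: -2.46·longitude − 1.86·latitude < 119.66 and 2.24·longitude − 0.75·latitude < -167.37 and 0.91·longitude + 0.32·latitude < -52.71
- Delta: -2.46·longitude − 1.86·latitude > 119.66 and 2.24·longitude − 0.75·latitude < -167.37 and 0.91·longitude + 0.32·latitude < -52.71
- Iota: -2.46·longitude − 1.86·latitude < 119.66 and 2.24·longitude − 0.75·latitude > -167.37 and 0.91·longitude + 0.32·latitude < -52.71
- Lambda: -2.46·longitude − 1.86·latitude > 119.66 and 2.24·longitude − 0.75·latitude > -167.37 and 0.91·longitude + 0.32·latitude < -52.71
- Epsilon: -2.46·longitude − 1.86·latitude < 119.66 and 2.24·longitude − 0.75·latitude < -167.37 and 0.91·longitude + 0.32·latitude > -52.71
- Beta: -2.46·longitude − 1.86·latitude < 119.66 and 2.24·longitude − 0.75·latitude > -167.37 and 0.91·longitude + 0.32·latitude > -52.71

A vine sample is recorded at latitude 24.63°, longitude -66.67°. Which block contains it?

-2.46·-66.67 − 1.86·24.63 = 118.196, which is < 119.66
2.24·-66.67 − 0.75·24.63 = -167.813, which is < -167.37
0.91·-66.67 + 0.32·24.63 = -52.788, which is < -52.71
This sign pattern matches Gamma.

Gamma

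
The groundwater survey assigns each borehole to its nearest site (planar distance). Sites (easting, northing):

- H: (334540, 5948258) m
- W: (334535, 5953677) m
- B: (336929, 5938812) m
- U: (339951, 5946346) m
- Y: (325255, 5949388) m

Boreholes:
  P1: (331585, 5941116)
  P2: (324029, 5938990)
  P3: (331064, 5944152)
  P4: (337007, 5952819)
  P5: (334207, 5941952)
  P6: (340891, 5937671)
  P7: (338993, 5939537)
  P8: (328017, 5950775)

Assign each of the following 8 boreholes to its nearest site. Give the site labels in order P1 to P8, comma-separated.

B, Y, H, W, B, B, B, Y

P1 → B (d²=33866752.00)
P2 → Y (d²=109621480.00)
P3 → H (d²=28941812.00)
P4 → W (d²=6846948.00)
P5 → B (d²=17268884.00)
P6 → B (d²=16999325.00)
P7 → B (d²=4785721.00)
P8 → Y (d²=9552413.00)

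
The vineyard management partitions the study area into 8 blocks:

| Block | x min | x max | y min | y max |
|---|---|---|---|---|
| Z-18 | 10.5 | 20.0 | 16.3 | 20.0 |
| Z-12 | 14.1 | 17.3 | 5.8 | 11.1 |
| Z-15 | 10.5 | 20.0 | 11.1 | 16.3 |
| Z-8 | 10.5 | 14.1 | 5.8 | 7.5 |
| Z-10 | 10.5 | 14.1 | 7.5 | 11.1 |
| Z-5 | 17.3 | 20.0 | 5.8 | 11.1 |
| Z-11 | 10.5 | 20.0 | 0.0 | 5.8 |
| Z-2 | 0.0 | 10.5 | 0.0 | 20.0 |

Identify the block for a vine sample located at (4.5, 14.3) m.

Z-2

The point has x = 4.5 and y = 14.3.
Only Z-2 satisfies 0.0 ≤ x ≤ 10.5 and 0.0 ≤ y ≤ 20.0.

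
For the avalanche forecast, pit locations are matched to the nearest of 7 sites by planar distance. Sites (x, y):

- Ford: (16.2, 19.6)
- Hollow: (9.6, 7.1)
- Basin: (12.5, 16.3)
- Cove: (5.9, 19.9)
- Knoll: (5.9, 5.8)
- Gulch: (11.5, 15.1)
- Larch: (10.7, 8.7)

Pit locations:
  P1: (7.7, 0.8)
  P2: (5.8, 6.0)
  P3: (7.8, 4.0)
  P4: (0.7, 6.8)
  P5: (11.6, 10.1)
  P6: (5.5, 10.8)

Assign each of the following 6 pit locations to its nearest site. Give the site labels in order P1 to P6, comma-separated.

P1 → Knoll (d²=28.24)
P2 → Knoll (d²=0.05)
P3 → Knoll (d²=6.85)
P4 → Knoll (d²=28.04)
P5 → Larch (d²=2.77)
P6 → Knoll (d²=25.16)

Knoll, Knoll, Knoll, Knoll, Larch, Knoll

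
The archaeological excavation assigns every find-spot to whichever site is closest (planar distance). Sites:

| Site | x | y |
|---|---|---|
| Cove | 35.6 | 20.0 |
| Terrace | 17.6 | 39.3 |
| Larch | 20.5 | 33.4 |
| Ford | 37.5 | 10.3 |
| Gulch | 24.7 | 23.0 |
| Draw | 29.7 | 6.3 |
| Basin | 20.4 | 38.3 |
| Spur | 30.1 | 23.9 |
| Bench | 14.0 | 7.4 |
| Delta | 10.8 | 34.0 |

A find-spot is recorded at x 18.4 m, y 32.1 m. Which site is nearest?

Squared distances to each site:
Cove: 442.250; Terrace: 52.480; Larch: 6.100; Ford: 840.050; Gulch: 122.500; Draw: 793.330; Basin: 42.440; Spur: 204.130; Bench: 629.450; Delta: 61.370.
Minimum at Larch.

Larch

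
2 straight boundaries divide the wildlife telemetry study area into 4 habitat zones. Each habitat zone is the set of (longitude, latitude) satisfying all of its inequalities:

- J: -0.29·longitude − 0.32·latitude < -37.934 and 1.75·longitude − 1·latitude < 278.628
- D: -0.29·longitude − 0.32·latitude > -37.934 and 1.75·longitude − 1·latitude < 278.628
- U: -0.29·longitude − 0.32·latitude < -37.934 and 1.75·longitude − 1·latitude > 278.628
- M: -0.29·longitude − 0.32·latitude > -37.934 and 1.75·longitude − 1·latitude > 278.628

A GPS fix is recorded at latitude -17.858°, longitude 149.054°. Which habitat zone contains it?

-0.29·149.054 − 0.32·-17.858 = -37.511, which is > -37.934
1.75·149.054 − 1·-17.858 = 278.702, which is > 278.628
This sign pattern matches M.

M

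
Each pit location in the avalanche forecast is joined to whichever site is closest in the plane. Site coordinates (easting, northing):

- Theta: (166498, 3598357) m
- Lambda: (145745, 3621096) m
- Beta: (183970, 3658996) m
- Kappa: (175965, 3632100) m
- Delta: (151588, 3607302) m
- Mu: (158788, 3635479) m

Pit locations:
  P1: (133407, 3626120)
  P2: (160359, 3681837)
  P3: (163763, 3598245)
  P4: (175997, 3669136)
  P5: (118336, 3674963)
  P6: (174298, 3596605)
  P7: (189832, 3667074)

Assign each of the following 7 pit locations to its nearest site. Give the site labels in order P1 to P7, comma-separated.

P1 → Lambda (d²=177466820.00)
P2 → Beta (d²=1079190602.00)
P3 → Theta (d²=7492769.00)
P4 → Beta (d²=166388329.00)
P5 → Mu (d²=3195350560.00)
P6 → Theta (d²=63909504.00)
P7 → Beta (d²=99617128.00)

Lambda, Beta, Theta, Beta, Mu, Theta, Beta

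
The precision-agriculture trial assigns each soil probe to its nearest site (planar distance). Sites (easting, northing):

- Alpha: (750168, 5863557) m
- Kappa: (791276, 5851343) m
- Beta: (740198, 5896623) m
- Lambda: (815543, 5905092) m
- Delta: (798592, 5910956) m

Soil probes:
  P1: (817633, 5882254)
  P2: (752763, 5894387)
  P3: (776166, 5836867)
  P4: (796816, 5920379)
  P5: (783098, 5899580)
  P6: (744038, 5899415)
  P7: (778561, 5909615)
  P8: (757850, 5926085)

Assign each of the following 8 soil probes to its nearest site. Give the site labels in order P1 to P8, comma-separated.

P1 → Lambda (d²=525942344.00)
P2 → Beta (d²=162878921.00)
P3 → Kappa (d²=437866676.00)
P4 → Delta (d²=91947105.00)
P5 → Delta (d²=369477412.00)
P6 → Beta (d²=22540864.00)
P7 → Delta (d²=403039242.00)
P8 → Beta (d²=1179602548.00)

Lambda, Beta, Kappa, Delta, Delta, Beta, Delta, Beta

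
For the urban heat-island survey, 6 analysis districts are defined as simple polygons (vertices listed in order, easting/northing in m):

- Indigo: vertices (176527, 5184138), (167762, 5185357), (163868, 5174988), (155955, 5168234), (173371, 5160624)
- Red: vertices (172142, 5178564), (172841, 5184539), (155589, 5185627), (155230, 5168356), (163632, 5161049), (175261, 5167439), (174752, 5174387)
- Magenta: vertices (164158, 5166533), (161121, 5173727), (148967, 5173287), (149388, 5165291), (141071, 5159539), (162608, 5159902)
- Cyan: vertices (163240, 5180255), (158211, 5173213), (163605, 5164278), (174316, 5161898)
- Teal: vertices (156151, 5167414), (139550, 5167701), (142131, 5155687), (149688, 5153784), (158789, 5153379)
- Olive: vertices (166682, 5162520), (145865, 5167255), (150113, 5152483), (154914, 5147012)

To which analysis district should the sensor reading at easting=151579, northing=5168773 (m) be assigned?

Magenta

Cast a ray rightward from (151579, 5168773). For each polygon, the edges (by vertex number in listed order) whose endpoints lie on opposite sides of northing = 5168773, where each meets that height, and whether that is right or left of the point:
Indigo: 3–4 at easting≈156586.5 (right), 5–1 at easting≈174464.7 (right) → 2 crossings.
Red: 3–4 at easting≈155238.7 (right), 6–7 at easting≈175163.3 (right) → 2 crossings.
Magenta: 1–2 at easting≈163212.4 (right), 3–4 at easting≈149204.7 (left) → 1 crossing.
Cyan: 2–3 at easting≈160891.4 (right), 4–1 at easting≈170167.9 (right) → 2 crossings.
Teal: no edge straddles that height → 0 crossings.
Olive: no edge straddles that height → 0 crossings.
Only Magenta has an odd count, so the point is inside Magenta.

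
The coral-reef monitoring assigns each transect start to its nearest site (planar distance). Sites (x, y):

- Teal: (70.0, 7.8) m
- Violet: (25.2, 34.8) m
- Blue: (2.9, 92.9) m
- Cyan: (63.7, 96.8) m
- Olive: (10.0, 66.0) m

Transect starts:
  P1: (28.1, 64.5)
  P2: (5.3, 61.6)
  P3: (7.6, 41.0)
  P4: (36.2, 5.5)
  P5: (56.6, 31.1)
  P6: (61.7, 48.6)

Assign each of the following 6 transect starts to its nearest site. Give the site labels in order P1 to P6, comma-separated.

Olive, Olive, Violet, Violet, Teal, Violet

P1 → Olive (d²=329.86)
P2 → Olive (d²=41.45)
P3 → Violet (d²=348.20)
P4 → Violet (d²=979.49)
P5 → Teal (d²=722.45)
P6 → Violet (d²=1522.69)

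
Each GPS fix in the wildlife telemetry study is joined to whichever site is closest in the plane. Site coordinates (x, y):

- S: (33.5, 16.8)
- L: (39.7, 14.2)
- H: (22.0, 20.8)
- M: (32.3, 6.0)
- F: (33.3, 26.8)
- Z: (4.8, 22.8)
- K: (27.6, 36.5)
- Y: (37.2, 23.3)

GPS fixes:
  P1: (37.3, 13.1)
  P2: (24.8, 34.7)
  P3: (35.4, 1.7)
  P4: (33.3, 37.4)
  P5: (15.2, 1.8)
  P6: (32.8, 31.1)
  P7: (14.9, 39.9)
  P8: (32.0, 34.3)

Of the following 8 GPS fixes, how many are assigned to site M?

2

P1 → L
P2 → K
P3 → M
P4 → K
P5 → M
P6 → F
P7 → K
P8 → K
2 of the 8 go to M.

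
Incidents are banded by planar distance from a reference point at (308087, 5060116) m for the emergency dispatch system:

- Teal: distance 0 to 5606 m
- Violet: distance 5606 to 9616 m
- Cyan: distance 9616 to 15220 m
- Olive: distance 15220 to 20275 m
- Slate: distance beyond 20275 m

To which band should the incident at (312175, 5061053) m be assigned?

Distance = √((312175−308087)² + (5061053−5060116)²) = √(16711744.000 + 877969.000) = 4194.009 m.
0 ≤ 4194.009 < 5606 → Teal.

Teal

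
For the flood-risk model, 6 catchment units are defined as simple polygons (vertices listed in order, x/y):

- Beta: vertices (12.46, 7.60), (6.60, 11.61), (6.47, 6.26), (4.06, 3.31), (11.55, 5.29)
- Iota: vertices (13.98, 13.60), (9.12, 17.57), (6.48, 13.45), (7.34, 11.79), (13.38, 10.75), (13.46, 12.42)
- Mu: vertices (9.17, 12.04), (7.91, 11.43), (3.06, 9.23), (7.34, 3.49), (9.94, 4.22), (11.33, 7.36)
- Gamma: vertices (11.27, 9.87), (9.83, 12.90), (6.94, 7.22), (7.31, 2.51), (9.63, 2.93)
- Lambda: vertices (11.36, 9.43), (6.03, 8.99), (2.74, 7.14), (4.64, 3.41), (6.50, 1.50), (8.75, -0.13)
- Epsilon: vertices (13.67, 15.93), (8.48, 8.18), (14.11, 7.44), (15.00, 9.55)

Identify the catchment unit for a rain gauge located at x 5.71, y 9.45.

Mu

Cast a ray rightward from (5.71, 9.45). For each polygon, the edges (by vertex number in listed order) whose endpoints lie on opposite sides of y = 9.45, where each meets that height, and whether that is right or left of the point:
Beta: 1–2 at x≈9.757 (right), 2–3 at x≈6.548 (right) → 2 crossings.
Iota: no edge straddles that height → 0 crossings.
Mu: 2–3 at x≈3.545 (left), 6–1 at x≈10.365 (right) → 1 crossing.
Gamma: 2–3 at x≈8.075 (right), 5–1 at x≈11.171 (right) → 2 crossings.
Lambda: no edge straddles that height → 0 crossings.
Epsilon: 1–2 at x≈9.330 (right), 3–4 at x≈14.958 (right) → 2 crossings.
Only Mu has an odd count, so the point is inside Mu.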